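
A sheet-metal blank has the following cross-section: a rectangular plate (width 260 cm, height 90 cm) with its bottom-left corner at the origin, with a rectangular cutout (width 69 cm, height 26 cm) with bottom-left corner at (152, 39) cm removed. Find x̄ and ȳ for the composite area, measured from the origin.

x̄ = 125.31 cm, ȳ = 44.42 cm

Part | A | x̄ᵢ | ȳᵢ | A·x̄ᵢ | A·ȳᵢ
plate | 23400.00 | 130.00 | 45.00 | 3042000.00 | 1053000.00
hole | -1794.00 | 186.50 | 52.00 | -334581.00 | -93288.00
Σ | 21606.00 |  |  | 2707419.00 | 959712.00
x̄ = 2707419.00 / 21606.00 = 125.31 cm
ȳ = 959712.00 / 21606.00 = 44.42 cm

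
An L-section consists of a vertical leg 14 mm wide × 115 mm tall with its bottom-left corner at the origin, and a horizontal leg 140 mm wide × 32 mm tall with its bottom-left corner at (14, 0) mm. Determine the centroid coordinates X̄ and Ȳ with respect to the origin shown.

vertical leg: A = 14 × 115 = 1610.00, centroid at (7.00, 57.50).
horizontal leg: A = 140 × 32 = 4480.00, centroid at (84.00, 16.00).
ΣA = 6090.00 mm², ΣAX̄ = 387590.00 mm³, ΣAȲ = 164255.00 mm³.
X̄ = 387590.00/6090.00 = 63.64 mm; Ȳ = 164255.00/6090.00 = 26.97 mm.

X̄ = 63.64 mm, Ȳ = 26.97 mm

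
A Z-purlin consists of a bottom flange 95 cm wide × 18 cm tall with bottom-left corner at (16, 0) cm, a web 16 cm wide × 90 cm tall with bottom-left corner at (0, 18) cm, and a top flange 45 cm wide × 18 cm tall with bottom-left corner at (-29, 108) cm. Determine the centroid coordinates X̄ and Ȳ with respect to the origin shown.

bottom flange: A = 95 × 18 = 1710.00, centroid at (63.50, 9.00).
web: A = 16 × 90 = 1440.00, centroid at (8.00, 63.00).
top flange: A = 45 × 18 = 810.00, centroid at (-6.50, 117.00).
ΣA = 3960.00 cm², ΣAX̄ = 114840.00 cm³, ΣAȲ = 200880.00 cm³.
X̄ = 114840.00/3960.00 = 29.00 cm; Ȳ = 200880.00/3960.00 = 50.73 cm.

X̄ = 29.00 cm, Ȳ = 50.73 cm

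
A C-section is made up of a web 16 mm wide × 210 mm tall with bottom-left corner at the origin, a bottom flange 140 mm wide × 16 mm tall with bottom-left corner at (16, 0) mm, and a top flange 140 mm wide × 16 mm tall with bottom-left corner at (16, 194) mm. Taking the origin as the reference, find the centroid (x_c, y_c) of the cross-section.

x_c = 52.57 mm, y_c = 105.00 mm

web: A = 16 × 210 = 3360.00, centroid at (8.00, 105.00).
bottom flange: A = 140 × 16 = 2240.00, centroid at (86.00, 8.00).
top flange: A = 140 × 16 = 2240.00, centroid at (86.00, 202.00).
ΣA = 7840.00 mm², ΣAx_c = 412160.00 mm³, ΣAy_c = 823200.00 mm³.
x_c = 412160.00/7840.00 = 52.57 mm; y_c = 823200.00/7840.00 = 105.00 mm.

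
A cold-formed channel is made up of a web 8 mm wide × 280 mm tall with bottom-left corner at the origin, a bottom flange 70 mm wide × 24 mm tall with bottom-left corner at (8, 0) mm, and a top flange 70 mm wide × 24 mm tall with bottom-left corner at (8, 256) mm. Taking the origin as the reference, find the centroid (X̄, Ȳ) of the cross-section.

X̄ = 27.40 mm, Ȳ = 140.00 mm

Part | A | x̄ᵢ | ȳᵢ | A·x̄ᵢ | A·ȳᵢ
web | 2240.00 | 4.00 | 140.00 | 8960.00 | 313600.00
bottom flange | 1680.00 | 43.00 | 12.00 | 72240.00 | 20160.00
top flange | 1680.00 | 43.00 | 268.00 | 72240.00 | 450240.00
Σ | 5600.00 |  |  | 153440.00 | 784000.00
X̄ = 153440.00 / 5600.00 = 27.40 mm
Ȳ = 784000.00 / 5600.00 = 140.00 mm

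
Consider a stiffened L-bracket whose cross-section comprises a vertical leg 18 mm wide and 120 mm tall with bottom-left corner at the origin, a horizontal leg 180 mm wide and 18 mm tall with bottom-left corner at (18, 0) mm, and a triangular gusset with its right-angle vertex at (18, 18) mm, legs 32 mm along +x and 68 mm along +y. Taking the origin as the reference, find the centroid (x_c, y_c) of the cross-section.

x_c = 61.74 mm, y_c = 31.29 mm

vertical leg: A = 18 × 120 = 2160.00, centroid at (9.00, 60.00).
horizontal leg: A = 180 × 18 = 3240.00, centroid at (108.00, 9.00).
gusset: A = ½·32·68 = 1088.00, centroid at (28.67, 40.67).
ΣA = 6488.00 mm²
ΣAx_c = (2160.00)(9.00) + (3240.00)(108.00) + (1088.00)(28.67) = 400549.33 mm³
ΣAy_c = (2160.00)(60.00) + (3240.00)(9.00) + (1088.00)(40.67) = 203005.33 mm³
x_c = 400549.33 / 6488.00 = 61.74 mm
y_c = 203005.33 / 6488.00 = 31.29 mm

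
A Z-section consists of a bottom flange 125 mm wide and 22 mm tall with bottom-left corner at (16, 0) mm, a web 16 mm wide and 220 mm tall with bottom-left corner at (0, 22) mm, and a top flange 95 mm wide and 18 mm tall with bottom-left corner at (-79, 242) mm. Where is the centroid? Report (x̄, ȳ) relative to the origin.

x̄ = 23.83 mm, ȳ = 115.80 mm

bottom flange: A = 125 × 22 = 2750.00, centroid at (78.50, 11.00).
web: A = 16 × 220 = 3520.00, centroid at (8.00, 132.00).
top flange: A = 95 × 18 = 1710.00, centroid at (-31.50, 251.00).
ΣA = 7980.00 mm², ΣAx̄ = 190170.00 mm³, ΣAȳ = 924100.00 mm³.
x̄ = 190170.00/7980.00 = 23.83 mm; ȳ = 924100.00/7980.00 = 115.80 mm.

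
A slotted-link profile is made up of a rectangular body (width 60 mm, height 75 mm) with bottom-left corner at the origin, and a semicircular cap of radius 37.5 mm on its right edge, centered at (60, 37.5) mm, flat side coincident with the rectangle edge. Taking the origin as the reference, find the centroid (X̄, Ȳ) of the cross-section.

X̄ = 45.12 mm, Ȳ = 37.50 mm

rectangular body: A = 60 × 75 = 4500.00, centroid at (30.00, 37.50).
semicircular end: A = ½π·37.5² = 2208.93, centroid at (75.92, 37.50).
ΣA = 6708.93 mm²
ΣAX̄ = (4500.00)(30.00) + (2208.93)(75.92) = 302692.19 mm³
ΣAȲ = (4500.00)(37.50) + (2208.93)(37.50) = 251584.96 mm³
X̄ = 302692.19 / 6708.93 = 45.12 mm
Ȳ = 251584.96 / 6708.93 = 37.50 mm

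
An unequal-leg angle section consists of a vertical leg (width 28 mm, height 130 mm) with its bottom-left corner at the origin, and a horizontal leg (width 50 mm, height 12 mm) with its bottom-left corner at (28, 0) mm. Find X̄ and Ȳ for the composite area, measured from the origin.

X̄ = 19.52 mm, Ȳ = 56.65 mm

vertical leg: A = 28 × 130 = 3640.00, centroid at (14.00, 65.00).
horizontal leg: A = 50 × 12 = 600.00, centroid at (53.00, 6.00).
ΣA = 4240.00 mm²
ΣAX̄ = (3640.00)(14.00) + (600.00)(53.00) = 82760.00 mm³
ΣAȲ = (3640.00)(65.00) + (600.00)(6.00) = 240200.00 mm³
X̄ = 82760.00 / 4240.00 = 19.52 mm
Ȳ = 240200.00 / 4240.00 = 56.65 mm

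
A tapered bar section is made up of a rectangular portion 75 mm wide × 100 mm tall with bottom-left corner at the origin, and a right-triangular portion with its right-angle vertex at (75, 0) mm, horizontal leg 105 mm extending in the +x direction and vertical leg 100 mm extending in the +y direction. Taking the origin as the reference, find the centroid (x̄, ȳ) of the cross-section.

rectangular portion: A = 75 × 100 = 7500.00, centroid at (37.50, 50.00).
triangular portion: A = ½·105·100 = 5250.00, centroid at (110.00, 33.33).
ΣA = 12750.00 mm², ΣAx̄ = 858750.00 mm³, ΣAȳ = 550000.00 mm³.
x̄ = 858750.00/12750.00 = 67.35 mm; ȳ = 550000.00/12750.00 = 43.14 mm.

x̄ = 67.35 mm, ȳ = 43.14 mm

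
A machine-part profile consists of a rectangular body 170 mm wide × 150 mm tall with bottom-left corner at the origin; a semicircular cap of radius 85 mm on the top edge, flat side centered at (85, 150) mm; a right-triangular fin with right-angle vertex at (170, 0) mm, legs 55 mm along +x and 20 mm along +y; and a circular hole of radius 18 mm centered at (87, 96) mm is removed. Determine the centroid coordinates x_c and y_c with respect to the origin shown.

rectangular body: A = 170 × 150 = 25500.00, centroid at (85.00, 75.00).
semicircular top: A = ½π·85² = 11349.00, centroid at (85.00, 186.08).
triangular fin: A = ½·55·20 = 550.00, centroid at (188.33, 6.67).
hole: A = −π·18² = -1017.88, centroid at (87.00, 96.00).
ΣA = 36381.13 mm²
ΣAx_c = (25500.00)(85.00) + (11349.00)(85.00) + (550.00)(188.33) + (-1017.88)(87.00) = 3147193.41 mm³
ΣAy_c = (25500.00)(75.00) + (11349.00)(186.08) + (550.00)(6.67) + (-1017.88)(96.00) = 3930217.75 mm³
x_c = 3147193.41 / 36381.13 = 86.51 mm
y_c = 3930217.75 / 36381.13 = 108.03 mm

x_c = 86.51 mm, y_c = 108.03 mm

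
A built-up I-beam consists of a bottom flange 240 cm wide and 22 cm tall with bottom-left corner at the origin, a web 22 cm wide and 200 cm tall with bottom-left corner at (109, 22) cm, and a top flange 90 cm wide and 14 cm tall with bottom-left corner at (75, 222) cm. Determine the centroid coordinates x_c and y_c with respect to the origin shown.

Part | A | x̄ᵢ | ȳᵢ | A·x̄ᵢ | A·ȳᵢ
bottom flange | 5280.00 | 120.00 | 11.00 | 633600.00 | 58080.00
web | 4400.00 | 120.00 | 122.00 | 528000.00 | 536800.00
top flange | 1260.00 | 120.00 | 229.00 | 151200.00 | 288540.00
Σ | 10940.00 |  |  | 1312800.00 | 883420.00
x_c = 1312800.00 / 10940.00 = 120.00 cm
y_c = 883420.00 / 10940.00 = 80.75 cm

x_c = 120.00 cm, y_c = 80.75 cm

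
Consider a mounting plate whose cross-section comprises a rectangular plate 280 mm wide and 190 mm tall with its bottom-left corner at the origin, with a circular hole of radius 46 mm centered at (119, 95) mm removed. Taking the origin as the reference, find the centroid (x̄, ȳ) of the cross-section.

x̄ = 143.00 mm, ȳ = 95.00 mm

Part | A | x̄ᵢ | ȳᵢ | A·x̄ᵢ | A·ȳᵢ
plate | 53200.00 | 140.00 | 95.00 | 7448000.00 | 5054000.00
hole | -6647.61 | 119.00 | 95.00 | -791065.60 | -631522.96
Σ | 46552.39 |  |  | 6656934.40 | 4422477.04
x̄ = 6656934.40 / 46552.39 = 143.00 mm
ȳ = 4422477.04 / 46552.39 = 95.00 mm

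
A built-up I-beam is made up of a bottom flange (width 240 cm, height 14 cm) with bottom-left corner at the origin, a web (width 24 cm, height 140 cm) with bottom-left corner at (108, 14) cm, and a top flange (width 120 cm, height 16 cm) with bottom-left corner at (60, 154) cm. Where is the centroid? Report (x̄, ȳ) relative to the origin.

x̄ = 120.00 cm, ȳ = 71.39 cm

bottom flange: A = 240 × 14 = 3360.00, centroid at (120.00, 7.00).
web: A = 24 × 140 = 3360.00, centroid at (120.00, 84.00).
top flange: A = 120 × 16 = 1920.00, centroid at (120.00, 162.00).
ΣA = 8640.00 cm², ΣAx̄ = 1036800.00 cm³, ΣAȳ = 616800.00 cm³.
x̄ = 1036800.00/8640.00 = 120.00 cm; ȳ = 616800.00/8640.00 = 71.39 cm.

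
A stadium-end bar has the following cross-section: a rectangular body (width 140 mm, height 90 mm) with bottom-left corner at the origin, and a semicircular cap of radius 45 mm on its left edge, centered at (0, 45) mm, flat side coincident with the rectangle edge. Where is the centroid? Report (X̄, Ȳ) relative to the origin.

X̄ = 52.04 mm, Ȳ = 45.00 mm

Part | A | x̄ᵢ | ȳᵢ | A·x̄ᵢ | A·ȳᵢ
rectangular body | 12600.00 | 70.00 | 45.00 | 882000.00 | 567000.00
semicircular end | 3180.86 | -19.10 | 45.00 | -60750.00 | 143138.82
Σ | 15780.86 |  |  | 821250.00 | 710138.82
X̄ = 821250.00 / 15780.86 = 52.04 mm
Ȳ = 710138.82 / 15780.86 = 45.00 mm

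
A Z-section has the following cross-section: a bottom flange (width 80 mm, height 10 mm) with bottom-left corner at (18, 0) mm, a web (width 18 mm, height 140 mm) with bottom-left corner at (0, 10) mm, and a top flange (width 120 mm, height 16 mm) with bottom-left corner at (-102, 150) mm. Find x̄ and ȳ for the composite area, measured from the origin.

x̄ = -2.21 mm, ȳ = 97.13 mm

Part | A | x̄ᵢ | ȳᵢ | A·x̄ᵢ | A·ȳᵢ
bottom flange | 800.00 | 58.00 | 5.00 | 46400.00 | 4000.00
web | 2520.00 | 9.00 | 80.00 | 22680.00 | 201600.00
top flange | 1920.00 | -42.00 | 158.00 | -80640.00 | 303360.00
Σ | 5240.00 |  |  | -11560.00 | 508960.00
x̄ = -11560.00 / 5240.00 = -2.21 mm
ȳ = 508960.00 / 5240.00 = 97.13 mm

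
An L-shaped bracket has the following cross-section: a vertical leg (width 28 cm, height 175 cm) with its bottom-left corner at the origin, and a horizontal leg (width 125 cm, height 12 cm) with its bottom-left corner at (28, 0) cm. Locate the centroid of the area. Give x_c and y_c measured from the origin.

x_c = 31.93 cm, y_c = 68.40 cm

Part | A | x̄ᵢ | ȳᵢ | A·x̄ᵢ | A·ȳᵢ
vertical leg | 4900.00 | 14.00 | 87.50 | 68600.00 | 428750.00
horizontal leg | 1500.00 | 90.50 | 6.00 | 135750.00 | 9000.00
Σ | 6400.00 |  |  | 204350.00 | 437750.00
x_c = 204350.00 / 6400.00 = 31.93 cm
y_c = 437750.00 / 6400.00 = 68.40 cm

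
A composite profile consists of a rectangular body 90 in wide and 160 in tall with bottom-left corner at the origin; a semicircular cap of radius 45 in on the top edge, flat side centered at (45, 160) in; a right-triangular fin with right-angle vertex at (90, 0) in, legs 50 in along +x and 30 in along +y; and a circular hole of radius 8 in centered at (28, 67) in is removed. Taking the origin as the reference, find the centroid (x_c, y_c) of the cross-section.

x_c = 47.74 in, y_c = 94.64 in

rectangular body: A = 90 × 160 = 14400.00, centroid at (45.00, 80.00).
semicircular top: A = ½π·45² = 3180.86, centroid at (45.00, 179.10).
triangular fin: A = ½·50·30 = 750.00, centroid at (106.67, 10.00).
hole: A = −π·8² = -201.06, centroid at (28.00, 67.00).
ΣA = 18129.80 in², ΣAx_c = 865509.08 in³, ΣAy_c = 1715716.86 in³.
x_c = 865509.08/18129.80 = 47.74 in; y_c = 1715716.86/18129.80 = 94.64 in.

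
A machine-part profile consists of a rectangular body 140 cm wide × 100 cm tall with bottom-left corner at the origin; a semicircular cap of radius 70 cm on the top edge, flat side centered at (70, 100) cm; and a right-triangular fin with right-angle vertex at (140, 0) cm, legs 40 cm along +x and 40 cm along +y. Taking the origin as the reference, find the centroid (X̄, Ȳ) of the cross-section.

X̄ = 72.96 cm, Ȳ = 75.97 cm

rectangular body: A = 140 × 100 = 14000.00, centroid at (70.00, 50.00).
semicircular top: A = ½π·70² = 7696.90, centroid at (70.00, 129.71).
triangular fin: A = ½·40·40 = 800.00, centroid at (153.33, 13.33).
ΣA = 22496.90 cm²
ΣAX̄ = (14000.00)(70.00) + (7696.90)(70.00) + (800.00)(153.33) = 1641449.81 cm³
ΣAȲ = (14000.00)(50.00) + (7696.90)(129.71) + (800.00)(13.33) = 1709023.53 cm³
X̄ = 1641449.81 / 22496.90 = 72.96 cm
Ȳ = 1709023.53 / 22496.90 = 75.97 cm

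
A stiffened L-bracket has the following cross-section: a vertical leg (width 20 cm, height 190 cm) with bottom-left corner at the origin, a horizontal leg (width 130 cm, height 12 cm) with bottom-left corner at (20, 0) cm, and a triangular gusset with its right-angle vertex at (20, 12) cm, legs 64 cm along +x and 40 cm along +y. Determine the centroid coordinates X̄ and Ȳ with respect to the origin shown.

X̄ = 33.66 cm, Ȳ = 60.66 cm

vertical leg: A = 20 × 190 = 3800.00, centroid at (10.00, 95.00).
horizontal leg: A = 130 × 12 = 1560.00, centroid at (85.00, 6.00).
gusset: A = ½·64·40 = 1280.00, centroid at (41.33, 25.33).
ΣA = 6640.00 cm²
ΣAX̄ = (3800.00)(10.00) + (1560.00)(85.00) + (1280.00)(41.33) = 223506.67 cm³
ΣAȲ = (3800.00)(95.00) + (1560.00)(6.00) + (1280.00)(25.33) = 402786.67 cm³
X̄ = 223506.67 / 6640.00 = 33.66 cm
Ȳ = 402786.67 / 6640.00 = 60.66 cm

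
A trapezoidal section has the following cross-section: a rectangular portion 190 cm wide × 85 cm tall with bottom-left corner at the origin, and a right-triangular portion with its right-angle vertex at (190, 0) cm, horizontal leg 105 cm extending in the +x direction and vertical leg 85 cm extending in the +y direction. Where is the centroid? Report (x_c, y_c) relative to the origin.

x_c = 123.14 cm, y_c = 39.43 cm

rectangular portion: A = 190 × 85 = 16150.00, centroid at (95.00, 42.50).
triangular portion: A = ½·105·85 = 4462.50, centroid at (225.00, 28.33).
ΣA = 20612.50 cm²
ΣAx_c = (16150.00)(95.00) + (4462.50)(225.00) = 2538312.50 cm³
ΣAy_c = (16150.00)(42.50) + (4462.50)(28.33) = 812812.50 cm³
x_c = 2538312.50 / 20612.50 = 123.14 cm
y_c = 812812.50 / 20612.50 = 39.43 cm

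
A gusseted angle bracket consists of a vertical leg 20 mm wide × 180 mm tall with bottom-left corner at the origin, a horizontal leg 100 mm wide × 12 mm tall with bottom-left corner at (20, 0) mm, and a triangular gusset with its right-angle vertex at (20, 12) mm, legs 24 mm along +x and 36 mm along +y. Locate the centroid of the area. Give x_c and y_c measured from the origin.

x_c = 25.25 mm, y_c = 65.28 mm

Part | A | x̄ᵢ | ȳᵢ | A·x̄ᵢ | A·ȳᵢ
vertical leg | 3600.00 | 10.00 | 90.00 | 36000.00 | 324000.00
horizontal leg | 1200.00 | 70.00 | 6.00 | 84000.00 | 7200.00
gusset | 432.00 | 28.00 | 24.00 | 12096.00 | 10368.00
Σ | 5232.00 |  |  | 132096.00 | 341568.00
x_c = 132096.00 / 5232.00 = 25.25 mm
y_c = 341568.00 / 5232.00 = 65.28 mm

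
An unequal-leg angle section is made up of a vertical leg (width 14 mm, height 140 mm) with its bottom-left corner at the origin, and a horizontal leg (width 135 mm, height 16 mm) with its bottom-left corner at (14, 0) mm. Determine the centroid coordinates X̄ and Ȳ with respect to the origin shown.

X̄ = 46.06 mm, Ȳ = 37.50 mm

Part | A | x̄ᵢ | ȳᵢ | A·x̄ᵢ | A·ȳᵢ
vertical leg | 1960.00 | 7.00 | 70.00 | 13720.00 | 137200.00
horizontal leg | 2160.00 | 81.50 | 8.00 | 176040.00 | 17280.00
Σ | 4120.00 |  |  | 189760.00 | 154480.00
X̄ = 189760.00 / 4120.00 = 46.06 mm
Ȳ = 154480.00 / 4120.00 = 37.50 mm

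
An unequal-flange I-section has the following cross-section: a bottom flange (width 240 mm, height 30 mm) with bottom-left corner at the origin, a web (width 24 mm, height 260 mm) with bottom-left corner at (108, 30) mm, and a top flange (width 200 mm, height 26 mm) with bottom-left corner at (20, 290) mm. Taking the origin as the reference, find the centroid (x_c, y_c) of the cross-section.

x_c = 120.00 mm, y_c = 143.88 mm

bottom flange: A = 240 × 30 = 7200.00, centroid at (120.00, 15.00).
web: A = 24 × 260 = 6240.00, centroid at (120.00, 160.00).
top flange: A = 200 × 26 = 5200.00, centroid at (120.00, 303.00).
ΣA = 18640.00 mm², ΣAx_c = 2236800.00 mm³, ΣAy_c = 2682000.00 mm³.
x_c = 2236800.00/18640.00 = 120.00 mm; y_c = 2682000.00/18640.00 = 143.88 mm.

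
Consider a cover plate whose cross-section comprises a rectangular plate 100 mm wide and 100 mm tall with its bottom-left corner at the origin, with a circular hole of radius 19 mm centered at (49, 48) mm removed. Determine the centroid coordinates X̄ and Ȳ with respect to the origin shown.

X̄ = 50.13 mm, Ȳ = 50.26 mm

plate: A = 100 × 100 = 10000.00, centroid at (50.00, 50.00).
hole: A = −π·19² = -1134.11, centroid at (49.00, 48.00).
ΣA = 8865.89 mm²
ΣAX̄ = (10000.00)(50.00) + (-1134.11)(49.00) = 444428.37 mm³
ΣAȲ = (10000.00)(50.00) + (-1134.11)(48.00) = 445562.48 mm³
X̄ = 444428.37 / 8865.89 = 50.13 mm
Ȳ = 445562.48 / 8865.89 = 50.26 mm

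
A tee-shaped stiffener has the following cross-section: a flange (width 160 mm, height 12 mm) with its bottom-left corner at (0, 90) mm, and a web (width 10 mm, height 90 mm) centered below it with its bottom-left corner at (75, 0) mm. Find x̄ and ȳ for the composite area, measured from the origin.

x̄ = 80.00 mm, ȳ = 79.72 mm

web: A = 10 × 90 = 900.00, centroid at (80.00, 45.00).
flange: A = 160 × 12 = 1920.00, centroid at (80.00, 96.00).
ΣA = 2820.00 mm², ΣAx̄ = 225600.00 mm³, ΣAȳ = 224820.00 mm³.
x̄ = 225600.00/2820.00 = 80.00 mm; ȳ = 224820.00/2820.00 = 79.72 mm.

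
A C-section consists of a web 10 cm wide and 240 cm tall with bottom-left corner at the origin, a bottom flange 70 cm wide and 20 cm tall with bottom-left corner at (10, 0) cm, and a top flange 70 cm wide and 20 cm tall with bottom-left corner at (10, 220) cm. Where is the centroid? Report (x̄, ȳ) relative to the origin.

x̄ = 26.54 cm, ȳ = 120.00 cm

web: A = 10 × 240 = 2400.00, centroid at (5.00, 120.00).
bottom flange: A = 70 × 20 = 1400.00, centroid at (45.00, 10.00).
top flange: A = 70 × 20 = 1400.00, centroid at (45.00, 230.00).
ΣA = 5200.00 cm²
ΣAx̄ = (2400.00)(5.00) + (1400.00)(45.00) + (1400.00)(45.00) = 138000.00 cm³
ΣAȳ = (2400.00)(120.00) + (1400.00)(10.00) + (1400.00)(230.00) = 624000.00 cm³
x̄ = 138000.00 / 5200.00 = 26.54 cm
ȳ = 624000.00 / 5200.00 = 120.00 cm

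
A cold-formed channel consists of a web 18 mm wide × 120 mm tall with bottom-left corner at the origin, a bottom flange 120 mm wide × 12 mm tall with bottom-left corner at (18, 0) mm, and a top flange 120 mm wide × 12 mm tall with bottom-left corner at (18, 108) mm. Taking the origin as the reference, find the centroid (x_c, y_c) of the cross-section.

web: A = 18 × 120 = 2160.00, centroid at (9.00, 60.00).
bottom flange: A = 120 × 12 = 1440.00, centroid at (78.00, 6.00).
top flange: A = 120 × 12 = 1440.00, centroid at (78.00, 114.00).
ΣA = 5040.00 mm²
ΣAx_c = (2160.00)(9.00) + (1440.00)(78.00) + (1440.00)(78.00) = 244080.00 mm³
ΣAy_c = (2160.00)(60.00) + (1440.00)(6.00) + (1440.00)(114.00) = 302400.00 mm³
x_c = 244080.00 / 5040.00 = 48.43 mm
y_c = 302400.00 / 5040.00 = 60.00 mm

x_c = 48.43 mm, y_c = 60.00 mm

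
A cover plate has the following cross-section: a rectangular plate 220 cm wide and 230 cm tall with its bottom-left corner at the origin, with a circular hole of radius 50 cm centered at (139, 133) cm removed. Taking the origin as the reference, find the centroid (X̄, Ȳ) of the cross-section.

Part | A | x̄ᵢ | ȳᵢ | A·x̄ᵢ | A·ȳᵢ
plate | 50600.00 | 110.00 | 115.00 | 5566000.00 | 5819000.00
hole | -7853.98 | 139.00 | 133.00 | -1091703.45 | -1044579.56
Σ | 42746.02 |  |  | 4474296.55 | 4774420.44
X̄ = 4474296.55 / 42746.02 = 104.67 cm
Ȳ = 4774420.44 / 42746.02 = 111.69 cm

X̄ = 104.67 cm, Ȳ = 111.69 cm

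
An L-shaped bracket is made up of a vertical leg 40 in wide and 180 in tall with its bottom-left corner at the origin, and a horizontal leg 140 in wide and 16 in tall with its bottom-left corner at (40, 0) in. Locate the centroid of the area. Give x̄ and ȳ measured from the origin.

vertical leg: A = 40 × 180 = 7200.00, centroid at (20.00, 90.00).
horizontal leg: A = 140 × 16 = 2240.00, centroid at (110.00, 8.00).
ΣA = 9440.00 in², ΣAx̄ = 390400.00 in³, ΣAȳ = 665920.00 in³.
x̄ = 390400.00/9440.00 = 41.36 in; ȳ = 665920.00/9440.00 = 70.54 in.

x̄ = 41.36 in, ȳ = 70.54 in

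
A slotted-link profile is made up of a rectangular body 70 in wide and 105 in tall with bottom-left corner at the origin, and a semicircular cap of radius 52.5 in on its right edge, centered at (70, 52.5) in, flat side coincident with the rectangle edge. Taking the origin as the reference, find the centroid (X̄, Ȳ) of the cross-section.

rectangular body: A = 70 × 105 = 7350.00, centroid at (35.00, 52.50).
semicircular end: A = ½π·52.5² = 4329.51, centroid at (92.28, 52.50).
ΣA = 11679.51 in²
ΣAX̄ = (7350.00)(35.00) + (4329.51)(92.28) = 656784.27 in³
ΣAȲ = (7350.00)(52.50) + (4329.51)(52.50) = 613174.14 in³
X̄ = 656784.27 / 11679.51 = 56.23 in
Ȳ = 613174.14 / 11679.51 = 52.50 in

X̄ = 56.23 in, Ȳ = 52.50 in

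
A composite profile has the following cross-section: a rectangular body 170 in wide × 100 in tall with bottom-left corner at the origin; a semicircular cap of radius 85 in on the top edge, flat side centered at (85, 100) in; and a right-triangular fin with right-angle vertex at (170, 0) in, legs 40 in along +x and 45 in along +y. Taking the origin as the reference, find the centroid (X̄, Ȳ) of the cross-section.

Part | A | x̄ᵢ | ȳᵢ | A·x̄ᵢ | A·ȳᵢ
rectangular body | 17000.00 | 85.00 | 50.00 | 1445000.00 | 850000.00
semicircular top | 11349.00 | 85.00 | 136.08 | 964665.29 | 1544317.01
triangular fin | 900.00 | 183.33 | 15.00 | 165000.00 | 13500.00
Σ | 29249.00 |  |  | 2574665.29 | 2407817.01
X̄ = 2574665.29 / 29249.00 = 88.03 in
Ȳ = 2407817.01 / 29249.00 = 82.32 in

X̄ = 88.03 in, Ȳ = 82.32 in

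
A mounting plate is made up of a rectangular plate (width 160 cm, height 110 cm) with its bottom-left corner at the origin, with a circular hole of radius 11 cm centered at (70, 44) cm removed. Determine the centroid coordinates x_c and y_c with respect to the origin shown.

x_c = 80.22 cm, y_c = 55.24 cm

Part | A | x̄ᵢ | ȳᵢ | A·x̄ᵢ | A·ȳᵢ
plate | 17600.00 | 80.00 | 55.00 | 1408000.00 | 968000.00
hole | -380.13 | 70.00 | 44.00 | -26609.29 | -16725.84
Σ | 17219.87 |  |  | 1381390.71 | 951274.16
x_c = 1381390.71 / 17219.87 = 80.22 cm
y_c = 951274.16 / 17219.87 = 55.24 cm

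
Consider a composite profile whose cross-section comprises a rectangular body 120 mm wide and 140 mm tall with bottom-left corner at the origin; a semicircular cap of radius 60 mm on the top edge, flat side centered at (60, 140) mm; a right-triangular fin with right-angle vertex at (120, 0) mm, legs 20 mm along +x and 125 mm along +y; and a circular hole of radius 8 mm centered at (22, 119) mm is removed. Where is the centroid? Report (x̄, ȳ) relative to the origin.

rectangular body: A = 120 × 140 = 16800.00, centroid at (60.00, 70.00).
semicircular top: A = ½π·60² = 5654.87, centroid at (60.00, 165.46).
triangular fin: A = ½·20·125 = 1250.00, centroid at (126.67, 41.67).
hole: A = −π·8² = -201.06, centroid at (22.00, 119.00).
ΣA = 23503.80 mm², ΣAx̄ = 1501201.98 mm³, ΣAȳ = 2139838.31 mm³.
x̄ = 1501201.98/23503.80 = 63.87 mm; ȳ = 2139838.31/23503.80 = 91.04 mm.

x̄ = 63.87 mm, ȳ = 91.04 mm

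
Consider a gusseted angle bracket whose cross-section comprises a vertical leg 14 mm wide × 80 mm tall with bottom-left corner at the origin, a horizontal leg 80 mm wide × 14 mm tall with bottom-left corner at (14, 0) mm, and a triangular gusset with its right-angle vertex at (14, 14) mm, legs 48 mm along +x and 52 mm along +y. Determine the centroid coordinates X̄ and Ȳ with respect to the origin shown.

X̄ = 30.32 mm, Ȳ = 26.30 mm

Part | A | x̄ᵢ | ȳᵢ | A·x̄ᵢ | A·ȳᵢ
vertical leg | 1120.00 | 7.00 | 40.00 | 7840.00 | 44800.00
horizontal leg | 1120.00 | 54.00 | 7.00 | 60480.00 | 7840.00
gusset | 1248.00 | 30.00 | 31.33 | 37440.00 | 39104.00
Σ | 3488.00 |  |  | 105760.00 | 91744.00
X̄ = 105760.00 / 3488.00 = 30.32 mm
Ȳ = 91744.00 / 3488.00 = 26.30 mm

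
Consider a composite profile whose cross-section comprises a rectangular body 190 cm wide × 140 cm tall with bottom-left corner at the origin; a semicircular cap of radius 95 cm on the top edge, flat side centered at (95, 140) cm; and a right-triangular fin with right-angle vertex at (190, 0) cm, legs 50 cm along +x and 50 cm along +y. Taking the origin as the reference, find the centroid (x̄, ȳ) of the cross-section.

x̄ = 98.32 cm, ȳ = 105.63 cm

Part | A | x̄ᵢ | ȳᵢ | A·x̄ᵢ | A·ȳᵢ
rectangular body | 26600.00 | 95.00 | 70.00 | 2527000.00 | 1862000.00
semicircular top | 14176.44 | 95.00 | 180.32 | 1346761.50 | 2556284.49
triangular fin | 1250.00 | 206.67 | 16.67 | 258333.33 | 20833.33
Σ | 42026.44 |  |  | 4132094.83 | 4439117.83
x̄ = 4132094.83 / 42026.44 = 98.32 cm
ȳ = 4439117.83 / 42026.44 = 105.63 cm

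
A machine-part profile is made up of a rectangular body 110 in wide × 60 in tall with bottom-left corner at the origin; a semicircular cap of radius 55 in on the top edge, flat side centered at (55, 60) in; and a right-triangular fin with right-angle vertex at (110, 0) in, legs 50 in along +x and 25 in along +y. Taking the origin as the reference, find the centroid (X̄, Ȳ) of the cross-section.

X̄ = 58.74 in, Ȳ = 50.03 in

Part | A | x̄ᵢ | ȳᵢ | A·x̄ᵢ | A·ȳᵢ
rectangular body | 6600.00 | 55.00 | 30.00 | 363000.00 | 198000.00
semicircular top | 4751.66 | 55.00 | 83.34 | 261341.24 | 396016.20
triangular fin | 625.00 | 126.67 | 8.33 | 79166.67 | 5208.33
Σ | 11976.66 |  |  | 703507.91 | 599224.53
X̄ = 703507.91 / 11976.66 = 58.74 in
Ȳ = 599224.53 / 11976.66 = 50.03 in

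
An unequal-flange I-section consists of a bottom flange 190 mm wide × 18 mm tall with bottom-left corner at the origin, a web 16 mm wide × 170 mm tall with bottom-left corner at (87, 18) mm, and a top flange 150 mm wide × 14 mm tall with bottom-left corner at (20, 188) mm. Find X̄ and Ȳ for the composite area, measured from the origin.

bottom flange: A = 190 × 18 = 3420.00, centroid at (95.00, 9.00).
web: A = 16 × 170 = 2720.00, centroid at (95.00, 103.00).
top flange: A = 150 × 14 = 2100.00, centroid at (95.00, 195.00).
ΣA = 8240.00 mm²
ΣAX̄ = (3420.00)(95.00) + (2720.00)(95.00) + (2100.00)(95.00) = 782800.00 mm³
ΣAȲ = (3420.00)(9.00) + (2720.00)(103.00) + (2100.00)(195.00) = 720440.00 mm³
X̄ = 782800.00 / 8240.00 = 95.00 mm
Ȳ = 720440.00 / 8240.00 = 87.43 mm

X̄ = 95.00 mm, Ȳ = 87.43 mm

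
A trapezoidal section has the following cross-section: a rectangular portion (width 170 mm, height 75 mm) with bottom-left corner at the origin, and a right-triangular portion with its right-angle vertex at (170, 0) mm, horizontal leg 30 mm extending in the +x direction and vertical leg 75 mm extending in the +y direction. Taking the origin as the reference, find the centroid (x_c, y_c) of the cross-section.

x_c = 92.70 mm, y_c = 36.49 mm

rectangular portion: A = 170 × 75 = 12750.00, centroid at (85.00, 37.50).
triangular portion: A = ½·30·75 = 1125.00, centroid at (180.00, 25.00).
ΣA = 13875.00 mm²
ΣAx_c = (12750.00)(85.00) + (1125.00)(180.00) = 1286250.00 mm³
ΣAy_c = (12750.00)(37.50) + (1125.00)(25.00) = 506250.00 mm³
x_c = 1286250.00 / 13875.00 = 92.70 mm
y_c = 506250.00 / 13875.00 = 36.49 mm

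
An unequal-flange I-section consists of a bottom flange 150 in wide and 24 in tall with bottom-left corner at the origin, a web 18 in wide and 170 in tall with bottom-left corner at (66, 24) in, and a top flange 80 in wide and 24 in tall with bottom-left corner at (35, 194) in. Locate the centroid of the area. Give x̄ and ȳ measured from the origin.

bottom flange: A = 150 × 24 = 3600.00, centroid at (75.00, 12.00).
web: A = 18 × 170 = 3060.00, centroid at (75.00, 109.00).
top flange: A = 80 × 24 = 1920.00, centroid at (75.00, 206.00).
ΣA = 8580.00 in²
ΣAx̄ = (3600.00)(75.00) + (3060.00)(75.00) + (1920.00)(75.00) = 643500.00 in³
ΣAȳ = (3600.00)(12.00) + (3060.00)(109.00) + (1920.00)(206.00) = 772260.00 in³
x̄ = 643500.00 / 8580.00 = 75.00 in
ȳ = 772260.00 / 8580.00 = 90.01 in

x̄ = 75.00 in, ȳ = 90.01 in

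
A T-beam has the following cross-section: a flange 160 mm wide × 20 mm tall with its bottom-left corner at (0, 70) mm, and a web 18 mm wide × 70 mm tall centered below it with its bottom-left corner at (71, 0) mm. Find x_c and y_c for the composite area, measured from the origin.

Part | A | x̄ᵢ | ȳᵢ | A·x̄ᵢ | A·ȳᵢ
web | 1260.00 | 80.00 | 35.00 | 100800.00 | 44100.00
flange | 3200.00 | 80.00 | 80.00 | 256000.00 | 256000.00
Σ | 4460.00 |  |  | 356800.00 | 300100.00
x_c = 356800.00 / 4460.00 = 80.00 mm
y_c = 300100.00 / 4460.00 = 67.29 mm

x_c = 80.00 mm, y_c = 67.29 mm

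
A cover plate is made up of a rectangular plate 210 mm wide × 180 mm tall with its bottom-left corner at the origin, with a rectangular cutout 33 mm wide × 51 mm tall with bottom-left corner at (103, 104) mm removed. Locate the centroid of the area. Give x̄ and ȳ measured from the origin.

x̄ = 104.32 mm, ȳ = 88.16 mm

plate: A = 210 × 180 = 37800.00, centroid at (105.00, 90.00).
hole: A = −(33 × 51) = -1683.00, centroid at (119.50, 129.50).
ΣA = 36117.00 mm²
ΣAx̄ = (37800.00)(105.00) + (-1683.00)(119.50) = 3767881.50 mm³
ΣAȳ = (37800.00)(90.00) + (-1683.00)(129.50) = 3184051.50 mm³
x̄ = 3767881.50 / 36117.00 = 104.32 mm
ȳ = 3184051.50 / 36117.00 = 88.16 mm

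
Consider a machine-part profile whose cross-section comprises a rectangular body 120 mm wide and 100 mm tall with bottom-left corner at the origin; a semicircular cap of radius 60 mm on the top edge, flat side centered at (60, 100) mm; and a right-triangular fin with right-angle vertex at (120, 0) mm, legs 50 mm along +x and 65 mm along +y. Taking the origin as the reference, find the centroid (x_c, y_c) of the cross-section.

Part | A | x̄ᵢ | ȳᵢ | A·x̄ᵢ | A·ȳᵢ
rectangular body | 12000.00 | 60.00 | 50.00 | 720000.00 | 600000.00
semicircular top | 5654.87 | 60.00 | 125.46 | 339292.01 | 709486.68
triangular fin | 1625.00 | 136.67 | 21.67 | 222083.33 | 35208.33
Σ | 19279.87 |  |  | 1281375.34 | 1344695.01
x_c = 1281375.34 / 19279.87 = 66.46 mm
y_c = 1344695.01 / 19279.87 = 69.75 mm

x_c = 66.46 mm, y_c = 69.75 mm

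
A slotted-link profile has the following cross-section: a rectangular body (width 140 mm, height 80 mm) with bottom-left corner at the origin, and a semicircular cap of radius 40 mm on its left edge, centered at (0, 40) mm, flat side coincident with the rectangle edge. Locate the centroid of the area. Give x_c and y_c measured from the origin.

rectangular body: A = 140 × 80 = 11200.00, centroid at (70.00, 40.00).
semicircular end: A = ½π·40² = 2513.27, centroid at (-16.98, 40.00).
ΣA = 13713.27 mm², ΣAx_c = 741333.33 mm³, ΣAy_c = 548530.96 mm³.
x_c = 741333.33/13713.27 = 54.06 mm; y_c = 548530.96/13713.27 = 40.00 mm.

x_c = 54.06 mm, y_c = 40.00 mm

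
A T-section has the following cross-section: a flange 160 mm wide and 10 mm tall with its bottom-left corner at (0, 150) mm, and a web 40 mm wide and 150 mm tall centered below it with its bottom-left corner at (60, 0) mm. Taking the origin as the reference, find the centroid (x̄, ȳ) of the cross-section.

x̄ = 80.00 mm, ȳ = 91.84 mm

web: A = 40 × 150 = 6000.00, centroid at (80.00, 75.00).
flange: A = 160 × 10 = 1600.00, centroid at (80.00, 155.00).
ΣA = 7600.00 mm², ΣAx̄ = 608000.00 mm³, ΣAȳ = 698000.00 mm³.
x̄ = 608000.00/7600.00 = 80.00 mm; ȳ = 698000.00/7600.00 = 91.84 mm.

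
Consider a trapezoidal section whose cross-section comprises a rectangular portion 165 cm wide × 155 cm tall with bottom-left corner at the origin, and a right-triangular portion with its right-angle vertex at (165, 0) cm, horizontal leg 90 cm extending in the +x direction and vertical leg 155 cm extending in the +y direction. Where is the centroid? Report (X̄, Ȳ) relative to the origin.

rectangular portion: A = 165 × 155 = 25575.00, centroid at (82.50, 77.50).
triangular portion: A = ½·90·155 = 6975.00, centroid at (195.00, 51.67).
ΣA = 32550.00 cm², ΣAX̄ = 3470062.50 cm³, ΣAȲ = 2342437.50 cm³.
X̄ = 3470062.50/32550.00 = 106.61 cm; Ȳ = 2342437.50/32550.00 = 71.96 cm.

X̄ = 106.61 cm, Ȳ = 71.96 cm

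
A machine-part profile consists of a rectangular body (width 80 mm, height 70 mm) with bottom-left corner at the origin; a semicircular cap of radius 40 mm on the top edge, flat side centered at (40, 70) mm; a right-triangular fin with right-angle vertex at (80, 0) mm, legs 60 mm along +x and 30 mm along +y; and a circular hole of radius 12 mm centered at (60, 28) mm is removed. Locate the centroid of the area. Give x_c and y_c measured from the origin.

Part | A | x̄ᵢ | ȳᵢ | A·x̄ᵢ | A·ȳᵢ
rectangular body | 5600.00 | 40.00 | 35.00 | 224000.00 | 196000.00
semicircular top | 2513.27 | 40.00 | 86.98 | 100530.96 | 218595.86
triangular fin | 900.00 | 100.00 | 10.00 | 90000.00 | 9000.00
hole | -452.39 | 60.00 | 28.00 | -27143.36 | -12666.90
Σ | 8560.88 |  |  | 387387.60 | 410928.95
x_c = 387387.60 / 8560.88 = 45.25 mm
y_c = 410928.95 / 8560.88 = 48.00 mm

x_c = 45.25 mm, y_c = 48.00 mm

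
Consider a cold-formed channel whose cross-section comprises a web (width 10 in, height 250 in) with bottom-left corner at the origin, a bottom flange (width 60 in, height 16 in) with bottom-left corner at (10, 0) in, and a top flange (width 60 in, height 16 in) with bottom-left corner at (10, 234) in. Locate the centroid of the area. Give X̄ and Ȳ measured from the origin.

X̄ = 20.20 in, Ȳ = 125.00 in

Part | A | x̄ᵢ | ȳᵢ | A·x̄ᵢ | A·ȳᵢ
web | 2500.00 | 5.00 | 125.00 | 12500.00 | 312500.00
bottom flange | 960.00 | 40.00 | 8.00 | 38400.00 | 7680.00
top flange | 960.00 | 40.00 | 242.00 | 38400.00 | 232320.00
Σ | 4420.00 |  |  | 89300.00 | 552500.00
X̄ = 89300.00 / 4420.00 = 20.20 in
Ȳ = 552500.00 / 4420.00 = 125.00 in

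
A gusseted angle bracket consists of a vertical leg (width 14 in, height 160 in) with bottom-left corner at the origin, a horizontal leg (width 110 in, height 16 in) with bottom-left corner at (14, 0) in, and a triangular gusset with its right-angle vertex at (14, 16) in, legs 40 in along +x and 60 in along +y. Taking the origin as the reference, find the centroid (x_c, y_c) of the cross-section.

Part | A | x̄ᵢ | ȳᵢ | A·x̄ᵢ | A·ȳᵢ
vertical leg | 2240.00 | 7.00 | 80.00 | 15680.00 | 179200.00
horizontal leg | 1760.00 | 69.00 | 8.00 | 121440.00 | 14080.00
gusset | 1200.00 | 27.33 | 36.00 | 32800.00 | 43200.00
Σ | 5200.00 |  |  | 169920.00 | 236480.00
x_c = 169920.00 / 5200.00 = 32.68 in
y_c = 236480.00 / 5200.00 = 45.48 in

x_c = 32.68 in, y_c = 45.48 in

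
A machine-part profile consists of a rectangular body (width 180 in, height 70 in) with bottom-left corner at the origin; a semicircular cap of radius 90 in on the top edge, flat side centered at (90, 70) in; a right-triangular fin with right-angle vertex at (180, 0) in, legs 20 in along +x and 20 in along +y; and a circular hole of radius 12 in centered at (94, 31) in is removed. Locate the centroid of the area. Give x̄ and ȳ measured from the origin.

x̄ = 90.70 in, ȳ = 71.99 in

Part | A | x̄ᵢ | ȳᵢ | A·x̄ᵢ | A·ȳᵢ
rectangular body | 12600.00 | 90.00 | 35.00 | 1134000.00 | 441000.00
semicircular top | 12723.45 | 90.00 | 108.20 | 1145110.52 | 1376641.52
triangular fin | 200.00 | 186.67 | 6.67 | 37333.33 | 1333.33
hole | -452.39 | 94.00 | 31.00 | -42524.60 | -14024.07
Σ | 25071.06 |  |  | 2273919.26 | 1804950.78
x̄ = 2273919.26 / 25071.06 = 90.70 in
ȳ = 1804950.78 / 25071.06 = 71.99 in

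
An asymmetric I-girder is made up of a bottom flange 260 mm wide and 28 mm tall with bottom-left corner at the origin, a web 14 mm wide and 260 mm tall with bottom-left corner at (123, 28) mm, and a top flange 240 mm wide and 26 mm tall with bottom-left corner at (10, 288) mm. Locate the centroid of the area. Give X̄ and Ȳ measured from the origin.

X̄ = 130.00 mm, Ȳ = 148.91 mm

bottom flange: A = 260 × 28 = 7280.00, centroid at (130.00, 14.00).
web: A = 14 × 260 = 3640.00, centroid at (130.00, 158.00).
top flange: A = 240 × 26 = 6240.00, centroid at (130.00, 301.00).
ΣA = 17160.00 mm², ΣAX̄ = 2230800.00 mm³, ΣAȲ = 2555280.00 mm³.
X̄ = 2230800.00/17160.00 = 130.00 mm; Ȳ = 2555280.00/17160.00 = 148.91 mm.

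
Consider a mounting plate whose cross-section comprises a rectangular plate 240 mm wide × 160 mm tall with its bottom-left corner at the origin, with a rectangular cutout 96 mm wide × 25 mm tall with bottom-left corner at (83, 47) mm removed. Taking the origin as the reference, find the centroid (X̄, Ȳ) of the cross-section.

plate: A = 240 × 160 = 38400.00, centroid at (120.00, 80.00).
hole: A = −(96 × 25) = -2400.00, centroid at (131.00, 59.50).
ΣA = 36000.00 mm²
ΣAX̄ = (38400.00)(120.00) + (-2400.00)(131.00) = 4293600.00 mm³
ΣAȲ = (38400.00)(80.00) + (-2400.00)(59.50) = 2929200.00 mm³
X̄ = 4293600.00 / 36000.00 = 119.27 mm
Ȳ = 2929200.00 / 36000.00 = 81.37 mm

X̄ = 119.27 mm, Ȳ = 81.37 mm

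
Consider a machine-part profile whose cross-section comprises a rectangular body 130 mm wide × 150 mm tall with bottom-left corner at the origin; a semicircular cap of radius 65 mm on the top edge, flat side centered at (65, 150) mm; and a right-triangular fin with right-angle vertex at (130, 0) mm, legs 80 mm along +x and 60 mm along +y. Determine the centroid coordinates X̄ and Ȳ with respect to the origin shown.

X̄ = 72.71 mm, Ȳ = 94.23 mm

Part | A | x̄ᵢ | ȳᵢ | A·x̄ᵢ | A·ȳᵢ
rectangular body | 19500.00 | 65.00 | 75.00 | 1267500.00 | 1462500.00
semicircular top | 6636.61 | 65.00 | 177.59 | 431379.94 | 1178575.51
triangular fin | 2400.00 | 156.67 | 20.00 | 376000.00 | 48000.00
Σ | 28536.61 |  |  | 2074879.94 | 2689075.51
X̄ = 2074879.94 / 28536.61 = 72.71 mm
Ȳ = 2689075.51 / 28536.61 = 94.23 mm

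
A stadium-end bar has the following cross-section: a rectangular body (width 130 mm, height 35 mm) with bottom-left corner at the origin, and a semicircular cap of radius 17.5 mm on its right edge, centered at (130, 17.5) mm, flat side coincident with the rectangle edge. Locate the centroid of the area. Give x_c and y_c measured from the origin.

rectangular body: A = 130 × 35 = 4550.00, centroid at (65.00, 17.50).
semicircular end: A = ½π·17.5² = 481.06, centroid at (137.43, 17.50).
ΣA = 5031.06 mm²
ΣAx_c = (4550.00)(65.00) + (481.06)(137.43) = 361860.25 mm³
ΣAy_c = (4550.00)(17.50) + (481.06)(17.50) = 88043.49 mm³
x_c = 361860.25 / 5031.06 = 71.93 mm
y_c = 88043.49 / 5031.06 = 17.50 mm

x_c = 71.93 mm, y_c = 17.50 mm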